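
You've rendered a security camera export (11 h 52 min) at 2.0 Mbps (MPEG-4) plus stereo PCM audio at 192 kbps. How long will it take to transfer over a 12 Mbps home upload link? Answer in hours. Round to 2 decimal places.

2.17 hours

11 h 52 min = 712 min = 42720 s
Audio: 192 kbps = 0.192 Mbps.
Total bitrate: 2.192 Mbps.
File: 2.192 Mbps × 42720 s = 93642.2 Mb.
At 12 Mbps: 93642.2 / 12 = 7803.5 s ≈ 2.17 hours.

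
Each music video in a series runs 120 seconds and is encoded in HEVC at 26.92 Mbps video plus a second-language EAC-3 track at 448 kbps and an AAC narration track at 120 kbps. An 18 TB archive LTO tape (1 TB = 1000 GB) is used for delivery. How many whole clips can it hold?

Audio total: 448 + 120 = 568 kbps = 0.568 Mbps.
Total bitrate: 27.488 Mbps.
Per item: 27.488 Mbps × 120 s = 3,299 Mb = 412.3 MB.
Capacity: 18 TB = 144,000,000 Mb; 43655.41 items → 43655 complete.

43655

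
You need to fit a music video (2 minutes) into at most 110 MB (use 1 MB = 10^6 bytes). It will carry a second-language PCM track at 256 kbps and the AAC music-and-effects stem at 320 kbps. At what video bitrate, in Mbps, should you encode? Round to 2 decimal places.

6.76 Mbps

Budget: 110 MB = 880.0 Mb.
2 min = 120 s
Total bitrate budget: 880.0 Mb / 120 s = 7.333 Mbps.
Audio total: 256 + 320 = 576 kbps = 0.576 Mbps.
Video: 7.333 − 0.576 = 6.757 Mbps.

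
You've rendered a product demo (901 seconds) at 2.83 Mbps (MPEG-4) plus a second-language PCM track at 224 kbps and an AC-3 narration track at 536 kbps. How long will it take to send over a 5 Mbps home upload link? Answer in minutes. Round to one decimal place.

Audio total: 224 + 536 = 760 kbps = 0.760 Mbps.
Total bitrate: 3.590 Mbps.
File: 3.590 Mbps × 901 s = 3234.6 Mb.
At 5 Mbps: 3234.6 / 5 = 646.9 s ≈ 10.8 minutes.

10.8 minutes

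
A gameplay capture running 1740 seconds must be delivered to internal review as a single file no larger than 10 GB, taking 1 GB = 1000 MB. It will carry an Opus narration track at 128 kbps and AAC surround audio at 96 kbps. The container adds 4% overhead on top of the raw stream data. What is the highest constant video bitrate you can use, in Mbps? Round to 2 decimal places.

43.98 Mbps

Budget: 10 GB = 80000.0 Mb.
Stream payload after overhead: 80000.0 / 1.04 = 76923.1 Mb.
Total bitrate budget: 76923.1 Mb / 1740 s = 44.209 Mbps.
Audio total: 128 + 96 = 224 kbps = 0.224 Mbps.
Video: 44.209 − 0.224 = 43.985 Mbps.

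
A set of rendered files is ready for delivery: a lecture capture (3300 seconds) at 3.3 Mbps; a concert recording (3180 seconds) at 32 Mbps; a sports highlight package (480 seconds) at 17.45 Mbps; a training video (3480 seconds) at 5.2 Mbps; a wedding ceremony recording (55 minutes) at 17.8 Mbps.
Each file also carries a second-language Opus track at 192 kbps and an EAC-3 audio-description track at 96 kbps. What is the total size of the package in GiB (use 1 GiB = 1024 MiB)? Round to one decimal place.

23.5 GiB

Audio total: 192 + 96 = 288 kbps = 0.288 Mbps.
lecture capture: 3.588 Mbps × 3300 s = 11840.4 Mb
concert recording: 32.288 Mbps × 3180 s = 102675.8 Mb
sports highlight package: 17.738 Mbps × 480 s = 8514.2 Mb
training video: 5.488 Mbps × 3480 s = 19098.2 Mb
wedding ceremony recording: 18.088 Mbps × 3300 s = 59690.4 Mb
Total: 201819.1 Mb = 25227.4 MB.
= 23.49 GiB.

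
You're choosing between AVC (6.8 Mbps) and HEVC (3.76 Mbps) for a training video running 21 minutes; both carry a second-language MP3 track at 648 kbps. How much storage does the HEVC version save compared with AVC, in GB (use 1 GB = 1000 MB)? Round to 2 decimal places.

21 min = 1260 s
Audio: 648 kbps = 0.648 Mbps.
AVC: 7.448 Mbps × 1260 s = 9384.5 Mb = 1.173 GB.
HEVC: 4.408 Mbps × 1260 s = 5554.1 Mb = 0.694 GB.
Saving: 1.173 − 0.694 = 0.479 GB.

0.48 GB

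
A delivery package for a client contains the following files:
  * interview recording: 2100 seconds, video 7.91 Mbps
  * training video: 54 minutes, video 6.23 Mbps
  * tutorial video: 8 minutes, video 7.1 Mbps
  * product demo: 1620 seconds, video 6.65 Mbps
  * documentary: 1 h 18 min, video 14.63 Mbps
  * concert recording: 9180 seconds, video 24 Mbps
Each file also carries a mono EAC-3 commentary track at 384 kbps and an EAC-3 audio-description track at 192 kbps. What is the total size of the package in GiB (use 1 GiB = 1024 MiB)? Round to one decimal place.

41.0 GiB

Audio total: 384 + 192 = 576 kbps = 0.576 Mbps.
interview recording: 8.486 Mbps × 2100 s = 17820.6 Mb
training video: 6.806 Mbps × 3240 s = 22051.4 Mb
tutorial video: 7.676 Mbps × 480 s = 3684.5 Mb
product demo: 7.226 Mbps × 1620 s = 11706.1 Mb
documentary: 15.206 Mbps × 4680 s = 71164.1 Mb
concert recording: 24.576 Mbps × 9180 s = 225607.7 Mb
Total: 352034.4 Mb = 44004.3 MB.
= 40.98 GiB.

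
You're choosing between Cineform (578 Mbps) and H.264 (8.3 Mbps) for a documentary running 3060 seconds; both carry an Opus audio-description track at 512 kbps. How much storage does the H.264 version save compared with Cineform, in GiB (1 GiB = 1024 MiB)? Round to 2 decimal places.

Audio: 512 kbps = 0.512 Mbps.
Cineform: 578.512 Mbps × 3060 s = 1770246.7 Mb = 206.084 GiB.
H.264: 8.812 Mbps × 3060 s = 26964.7 Mb = 3.139 GiB.
Saving: 206.084 − 3.139 = 202.945 GiB.

202.94 GiB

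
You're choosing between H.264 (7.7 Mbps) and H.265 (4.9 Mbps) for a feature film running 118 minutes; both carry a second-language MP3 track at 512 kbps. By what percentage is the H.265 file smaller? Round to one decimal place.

118 min = 7080 s
Audio: 512 kbps = 0.512 Mbps.
H.264: 8.212 Mbps × 7080 s = 58141.0 Mb = 7.268 GB.
H.265: 5.412 Mbps × 7080 s = 38317.0 Mb = 4.790 GB.
Reduction: (1 − 4.790/7.268) × 100 = 34.10%.

34.1%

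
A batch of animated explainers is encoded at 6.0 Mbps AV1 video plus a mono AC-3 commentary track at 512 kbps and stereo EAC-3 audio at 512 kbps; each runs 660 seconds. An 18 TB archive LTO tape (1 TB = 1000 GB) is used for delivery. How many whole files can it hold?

Audio total: 512 + 512 = 1024 kbps = 1.024 Mbps.
Total bitrate: 7.024 Mbps.
Per item: 7.024 Mbps × 660 s = 4,636 Mb = 579.5 MB.
Capacity: 18 TB = 144,000,000 Mb; 31062.33 items → 31062 complete.

31062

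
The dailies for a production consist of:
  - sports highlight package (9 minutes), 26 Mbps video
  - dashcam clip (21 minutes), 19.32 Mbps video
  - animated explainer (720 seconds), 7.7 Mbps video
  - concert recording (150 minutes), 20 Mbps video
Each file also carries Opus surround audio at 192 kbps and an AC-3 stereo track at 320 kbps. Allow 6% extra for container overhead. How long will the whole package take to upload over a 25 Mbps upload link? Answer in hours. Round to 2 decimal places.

Audio total: 192 + 320 = 512 kbps = 0.512 Mbps.
sports highlight package: 26.512 Mbps × 540 s × 1.06 = 15175.5 Mb
dashcam clip: 19.832 Mbps × 1260 s × 1.06 = 26487.6 Mb
animated explainer: 8.212 Mbps × 720 s × 1.06 = 6267.4 Mb
concert recording: 20.512 Mbps × 9000 s × 1.06 = 195684.5 Mb
Total: 243615.0 Mb = 30451.9 MB.
At 25 Mbps: 243615.0 / 25 = 9745 s ≈ 2.71 hours.

2.71 hours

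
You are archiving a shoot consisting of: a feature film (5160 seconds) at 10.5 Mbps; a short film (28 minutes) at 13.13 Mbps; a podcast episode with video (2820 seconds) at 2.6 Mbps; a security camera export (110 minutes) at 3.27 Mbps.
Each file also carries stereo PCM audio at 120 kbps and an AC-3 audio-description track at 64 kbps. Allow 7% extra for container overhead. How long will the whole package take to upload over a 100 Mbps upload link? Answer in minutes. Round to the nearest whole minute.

Audio total: 120 + 64 = 184 kbps = 0.184 Mbps.
feature film: 10.684 Mbps × 5160 s × 1.07 = 58988.5 Mb
short film: 13.314 Mbps × 1680 s × 1.07 = 23933.2 Mb
podcast episode with video: 2.784 Mbps × 2820 s × 1.07 = 8400.4 Mb
security camera export: 3.454 Mbps × 6600 s × 1.07 = 24392.1 Mb
Total: 115714.3 Mb = 14464.3 MB.
At 100 Mbps: 115714.3 / 100 = 1157 s ≈ 19.3 minutes.

19 minutes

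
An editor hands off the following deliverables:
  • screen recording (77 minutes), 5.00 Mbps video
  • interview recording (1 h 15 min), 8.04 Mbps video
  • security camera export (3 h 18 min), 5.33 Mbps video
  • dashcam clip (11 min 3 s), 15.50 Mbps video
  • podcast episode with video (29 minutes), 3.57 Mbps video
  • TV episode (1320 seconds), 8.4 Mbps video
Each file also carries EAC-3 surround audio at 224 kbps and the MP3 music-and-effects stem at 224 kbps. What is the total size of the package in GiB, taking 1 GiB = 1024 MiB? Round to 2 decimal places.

Audio total: 224 + 224 = 448 kbps = 0.448 Mbps.
screen recording: 5.448 Mbps × 4620 s = 25169.8 Mb
interview recording: 8.488 Mbps × 4500 s = 38196.0 Mb
security camera export: 5.778 Mbps × 11880 s = 68642.6 Mb
dashcam clip: 15.948 Mbps × 663 s = 10573.5 Mb
podcast episode with video: 4.018 Mbps × 1740 s = 6991.3 Mb
TV episode: 8.848 Mbps × 1320 s = 11679.4 Mb
Total: 161252.6 Mb = 20156.6 MB.
= 18.77 GiB.

18.77 GiB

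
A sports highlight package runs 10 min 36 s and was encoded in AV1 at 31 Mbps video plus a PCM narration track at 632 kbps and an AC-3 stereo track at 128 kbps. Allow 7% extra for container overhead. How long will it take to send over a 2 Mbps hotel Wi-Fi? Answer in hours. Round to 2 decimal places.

10 min 36 s = 636 s
Audio total: 632 + 128 = 760 kbps = 0.760 Mbps.
Total bitrate: 31.760 Mbps.
File: 31.760 Mbps × 636 s = 20199.4 Mb.
With 7% container overhead: ×1.07. → 21613.3 Mb.
At 2 Mbps: 21613.3 / 2 = 10806.7 s ≈ 3 hours.

3.00 hours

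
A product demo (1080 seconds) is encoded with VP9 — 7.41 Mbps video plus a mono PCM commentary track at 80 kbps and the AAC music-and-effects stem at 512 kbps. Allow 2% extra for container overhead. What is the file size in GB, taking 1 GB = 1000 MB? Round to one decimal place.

Audio total: 80 + 512 = 592 kbps = 0.592 Mbps.
Total bitrate: 7.41 + 0.592 = 8.002 Mbps.
Stream data: 8.002 Mbps × 1080 s = 8642.2 Mb.
With 2% container overhead: ×1.02.
8,815 Mb ÷ 8 = 1,102 MB → 1.102 GB.

1.1 GB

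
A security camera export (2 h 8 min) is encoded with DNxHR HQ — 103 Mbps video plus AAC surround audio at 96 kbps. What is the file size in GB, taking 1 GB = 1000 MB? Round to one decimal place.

2 h 8 min = 128 min = 7680 s
Audio: 96 kbps = 0.096 Mbps.
Total bitrate: 103 + 0.096 = 103.096 Mbps.
Stream data: 103.096 Mbps × 7680 s = 791777.3 Mb.
791,777 Mb ÷ 8 = 98,972 MB → 98.97 GB.

99.0 GB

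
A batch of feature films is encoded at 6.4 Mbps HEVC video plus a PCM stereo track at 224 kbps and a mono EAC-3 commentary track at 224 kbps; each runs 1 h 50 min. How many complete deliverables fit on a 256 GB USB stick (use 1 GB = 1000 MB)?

45

1 h 50 min = 110 min = 6600 s
Audio total: 224 + 224 = 448 kbps = 0.448 Mbps.
Total bitrate: 6.848 Mbps.
Per item: 6.848 Mbps × 6600 s = 45,197 Mb = 5,650 MB.
Capacity: 256 GB = 2,048,000 Mb; 45.31 items → 45 complete.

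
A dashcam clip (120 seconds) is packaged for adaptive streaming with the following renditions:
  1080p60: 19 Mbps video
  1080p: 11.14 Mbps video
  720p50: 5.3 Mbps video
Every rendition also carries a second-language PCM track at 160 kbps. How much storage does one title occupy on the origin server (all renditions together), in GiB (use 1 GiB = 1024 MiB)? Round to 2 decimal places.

0.50 GiB

Audio: 160 kbps = 0.160 Mbps.
Sum of rendition bitrates: (19+0.160) + (11.14+0.160) + (5.3+0.160) = 35.920 Mbps.
× 120 s = 4,310 Mb = 538.8 MB = 0.5018 GiB.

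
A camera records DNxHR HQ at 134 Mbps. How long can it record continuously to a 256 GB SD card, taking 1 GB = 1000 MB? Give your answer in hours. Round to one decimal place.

4.2 hours

Capacity: 256 GB = 2,048,000 Mb.
Recording time: 2,048,000 / 134.000 = 15,284 s ≈ 4.25 hours.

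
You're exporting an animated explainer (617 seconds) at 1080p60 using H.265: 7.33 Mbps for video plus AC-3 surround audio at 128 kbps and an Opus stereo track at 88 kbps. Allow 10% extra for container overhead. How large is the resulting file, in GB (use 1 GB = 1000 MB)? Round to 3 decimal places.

0.640 GB

Audio total: 128 + 88 = 216 kbps = 0.216 Mbps.
Total bitrate: 7.33 + 0.216 = 7.546 Mbps.
Stream data: 7.546 Mbps × 617 s = 4655.9 Mb.
With 10% container overhead: ×1.10.
5,121 Mb ÷ 8 = 640.2 MB → 0.6402 GB.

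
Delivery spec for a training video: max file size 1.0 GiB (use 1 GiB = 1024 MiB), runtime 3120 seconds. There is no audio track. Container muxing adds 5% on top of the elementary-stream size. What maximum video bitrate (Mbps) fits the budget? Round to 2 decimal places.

Budget: 1.0 GiB = 8589.9 Mb.
Stream payload after overhead: 8589.9 / 1.05 = 8180.9 Mb.
Total bitrate budget: 8180.9 Mb / 3120 s = 2.622 Mbps.

2.62 Mbps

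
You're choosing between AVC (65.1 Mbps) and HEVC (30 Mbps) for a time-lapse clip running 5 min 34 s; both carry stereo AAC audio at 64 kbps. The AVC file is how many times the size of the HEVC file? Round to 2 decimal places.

2.17

5 min 34 s = 334 s
Audio: 64 kbps = 0.064 Mbps.
AVC: 65.164 Mbps × 334 s = 21764.8 Mb = 2.721 GB.
HEVC: 30.064 Mbps × 334 s = 10041.4 Mb = 1.255 GB.
Ratio: 2.721 / 1.255 = 2.168.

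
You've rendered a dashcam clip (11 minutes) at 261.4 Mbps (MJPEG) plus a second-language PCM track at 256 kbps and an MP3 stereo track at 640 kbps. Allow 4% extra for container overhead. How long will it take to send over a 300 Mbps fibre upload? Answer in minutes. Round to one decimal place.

10.0 minutes

11 min = 660 s
Audio total: 256 + 640 = 896 kbps = 0.896 Mbps.
Total bitrate: 262.296 Mbps.
File: 262.296 Mbps × 660 s = 173115.4 Mb.
With 4% container overhead: ×1.04. → 180040.0 Mb.
At 300 Mbps: 180040.0 / 300 = 600.1 s ≈ 10 minutes.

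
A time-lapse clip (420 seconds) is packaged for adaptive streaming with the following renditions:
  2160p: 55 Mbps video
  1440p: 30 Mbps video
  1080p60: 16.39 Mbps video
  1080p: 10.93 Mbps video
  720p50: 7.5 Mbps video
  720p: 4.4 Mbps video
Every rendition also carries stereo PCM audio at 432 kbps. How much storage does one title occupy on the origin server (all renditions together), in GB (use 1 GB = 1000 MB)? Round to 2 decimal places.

6.66 GB

Audio: 432 kbps = 0.432 Mbps.
Sum of rendition bitrates: (55+0.432) + (30+0.432) + (16.39+0.432) + (10.93+0.432) + (7.5+0.432) + (4.4+0.432) = 126.812 Mbps.
× 420 s = 53,261 Mb = 6,658 MB = 6.658 GB.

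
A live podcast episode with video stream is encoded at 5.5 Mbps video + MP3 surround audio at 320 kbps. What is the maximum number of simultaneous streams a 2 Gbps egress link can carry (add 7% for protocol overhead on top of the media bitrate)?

Audio: 320 kbps = 0.320 Mbps.
Per-viewer media rate: 5.820 Mbps.
On the wire with 7% overhead: 6.227 Mbps.
2 Gbps = 2,000 Mbps; 2,000 / 6.227 = 321.16 → 321 viewers.

321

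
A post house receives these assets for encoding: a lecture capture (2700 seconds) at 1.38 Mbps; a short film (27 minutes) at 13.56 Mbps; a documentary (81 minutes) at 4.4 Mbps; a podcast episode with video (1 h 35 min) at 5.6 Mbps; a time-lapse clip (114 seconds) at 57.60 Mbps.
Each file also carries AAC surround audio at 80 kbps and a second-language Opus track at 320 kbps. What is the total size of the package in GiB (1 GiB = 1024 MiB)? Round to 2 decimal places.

Audio total: 80 + 320 = 400 kbps = 0.400 Mbps.
lecture capture: 1.780 Mbps × 2700 s = 4806.0 Mb
short film: 13.960 Mbps × 1620 s = 22615.2 Mb
documentary: 4.800 Mbps × 4860 s = 23328.0 Mb
podcast episode with video: 6.000 Mbps × 5700 s = 34200.0 Mb
time-lapse clip: 58.000 Mbps × 114 s = 6612.0 Mb
Total: 91561.2 Mb = 11445.1 MB.
= 10.66 GiB.

10.66 GiB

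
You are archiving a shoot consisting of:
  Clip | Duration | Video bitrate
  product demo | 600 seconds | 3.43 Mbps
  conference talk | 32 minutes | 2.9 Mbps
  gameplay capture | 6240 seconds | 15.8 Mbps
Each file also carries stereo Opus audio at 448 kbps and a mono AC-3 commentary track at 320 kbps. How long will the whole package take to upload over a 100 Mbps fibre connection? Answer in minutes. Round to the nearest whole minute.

Audio total: 448 + 320 = 768 kbps = 0.768 Mbps.
product demo: 4.198 Mbps × 600 s = 2518.8 Mb
conference talk: 3.668 Mbps × 1920 s = 7042.6 Mb
gameplay capture: 16.568 Mbps × 6240 s = 103384.3 Mb
Total: 112945.7 Mb = 14118.2 MB.
At 100 Mbps: 112945.7 / 100 = 1129 s ≈ 18.8 minutes.

19 minutes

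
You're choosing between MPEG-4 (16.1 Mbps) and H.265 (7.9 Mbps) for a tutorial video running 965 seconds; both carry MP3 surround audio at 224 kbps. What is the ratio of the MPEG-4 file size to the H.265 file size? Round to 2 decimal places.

Audio: 224 kbps = 0.224 Mbps.
MPEG-4: 16.324 Mbps × 965 s = 15752.7 Mb = 1.834 GiB.
H.265: 8.124 Mbps × 965 s = 7839.7 Mb = 0.913 GiB.
Ratio: 1.834 / 0.913 = 2.009.

2.01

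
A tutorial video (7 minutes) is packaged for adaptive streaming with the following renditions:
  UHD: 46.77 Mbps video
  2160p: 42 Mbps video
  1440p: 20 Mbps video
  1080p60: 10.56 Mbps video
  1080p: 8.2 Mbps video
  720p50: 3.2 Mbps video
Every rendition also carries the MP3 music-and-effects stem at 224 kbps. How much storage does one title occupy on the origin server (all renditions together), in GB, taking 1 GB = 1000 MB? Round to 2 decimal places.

7 min = 420 s
Audio: 224 kbps = 0.224 Mbps.
Sum of rendition bitrates: (46.77+0.224) + (42+0.224) + (20+0.224) + (10.56+0.224) + (8.2+0.224) + (3.2+0.224) = 132.074 Mbps.
× 420 s = 55,471 Mb = 6,934 MB = 6.934 GB.

6.93 GB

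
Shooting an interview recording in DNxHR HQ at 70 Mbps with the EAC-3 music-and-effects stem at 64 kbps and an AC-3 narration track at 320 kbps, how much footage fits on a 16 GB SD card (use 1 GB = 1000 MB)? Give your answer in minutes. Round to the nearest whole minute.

Audio total: 64 + 320 = 384 kbps = 0.384 Mbps.
Total bitrate: 70 + 0.384 = 70.384 Mbps.
Capacity: 16 GB = 128,000 Mb.
Recording time: 128,000 / 70.384 = 1,819 s ≈ 30.3 minutes.

30 minutes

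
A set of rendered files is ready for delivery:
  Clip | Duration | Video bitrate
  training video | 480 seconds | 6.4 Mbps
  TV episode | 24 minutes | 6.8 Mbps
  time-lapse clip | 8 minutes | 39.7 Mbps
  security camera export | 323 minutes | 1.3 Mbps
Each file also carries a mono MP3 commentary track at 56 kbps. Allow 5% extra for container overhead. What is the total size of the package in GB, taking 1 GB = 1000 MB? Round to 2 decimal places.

Audio: 56 kbps = 0.056 Mbps.
training video: 6.456 Mbps × 480 s × 1.05 = 3253.8 Mb
TV episode: 6.856 Mbps × 1440 s × 1.05 = 10366.3 Mb
time-lapse clip: 39.756 Mbps × 480 s × 1.05 = 20037.0 Mb
security camera export: 1.356 Mbps × 19380 s × 1.05 = 27593.2 Mb
Total: 61250.4 Mb = 7656.3 MB.
= 7.656 GB.

7.66 GB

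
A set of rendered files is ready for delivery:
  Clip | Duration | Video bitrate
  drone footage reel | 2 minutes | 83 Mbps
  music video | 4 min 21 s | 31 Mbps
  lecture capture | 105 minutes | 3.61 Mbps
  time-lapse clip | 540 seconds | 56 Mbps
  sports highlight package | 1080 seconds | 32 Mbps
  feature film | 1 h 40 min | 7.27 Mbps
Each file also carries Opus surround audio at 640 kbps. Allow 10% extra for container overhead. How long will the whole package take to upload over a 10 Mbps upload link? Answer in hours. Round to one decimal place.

Audio: 640 kbps = 0.640 Mbps.
drone footage reel: 83.640 Mbps × 120 s × 1.10 = 11040.5 Mb
music video: 31.640 Mbps × 261 s × 1.10 = 9083.8 Mb
lecture capture: 4.250 Mbps × 6300 s × 1.10 = 29452.5 Mb
time-lapse clip: 56.640 Mbps × 540 s × 1.10 = 33644.2 Mb
sports highlight package: 32.640 Mbps × 1080 s × 1.10 = 38776.3 Mb
feature film: 7.910 Mbps × 6000 s × 1.10 = 52206.0 Mb
Total: 174203.3 Mb = 21775.4 MB.
At 10 Mbps: 174203.3 / 10 = 17420 s ≈ 4.84 hours.

4.8 hours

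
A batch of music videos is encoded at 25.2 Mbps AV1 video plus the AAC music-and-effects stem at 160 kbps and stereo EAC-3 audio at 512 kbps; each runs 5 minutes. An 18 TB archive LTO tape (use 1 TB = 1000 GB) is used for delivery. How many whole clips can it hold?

5 min = 300 s
Audio total: 160 + 512 = 672 kbps = 0.672 Mbps.
Total bitrate: 25.872 Mbps.
Per item: 25.872 Mbps × 300 s = 7,762 Mb = 970.2 MB.
Capacity: 18 TB = 144,000,000 Mb; 18552.88 items → 18552 complete.

18552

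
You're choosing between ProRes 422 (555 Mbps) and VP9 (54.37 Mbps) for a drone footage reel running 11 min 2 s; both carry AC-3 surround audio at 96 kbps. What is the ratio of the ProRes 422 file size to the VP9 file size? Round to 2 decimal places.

10.19

11 min 2 s = 662 s
Audio: 96 kbps = 0.096 Mbps.
ProRes 422: 555.096 Mbps × 662 s = 367473.6 Mb = 42.780 GiB.
VP9: 54.466 Mbps × 662 s = 36056.5 Mb = 4.198 GiB.
Ratio: 42.780 / 4.198 = 10.192.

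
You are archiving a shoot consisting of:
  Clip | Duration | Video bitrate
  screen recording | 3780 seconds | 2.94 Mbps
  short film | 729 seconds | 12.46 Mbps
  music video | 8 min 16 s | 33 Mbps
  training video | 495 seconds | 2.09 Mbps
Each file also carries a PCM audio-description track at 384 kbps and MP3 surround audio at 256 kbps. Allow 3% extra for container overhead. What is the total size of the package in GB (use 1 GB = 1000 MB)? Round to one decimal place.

Audio total: 384 + 256 = 640 kbps = 0.640 Mbps.
screen recording: 3.580 Mbps × 3780 s × 1.03 = 13938.4 Mb
short film: 13.100 Mbps × 729 s × 1.03 = 9836.4 Mb
music video: 33.640 Mbps × 496 s × 1.03 = 17186.0 Mb
training video: 2.730 Mbps × 495 s × 1.03 = 1391.9 Mb
Total: 42352.7 Mb = 5294.1 MB.
= 5.294 GB.

5.3 GB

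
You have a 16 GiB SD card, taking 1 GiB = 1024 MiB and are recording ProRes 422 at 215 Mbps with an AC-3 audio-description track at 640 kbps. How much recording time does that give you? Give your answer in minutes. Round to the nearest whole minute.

11 minutes

Audio: 640 kbps = 0.640 Mbps.
Total bitrate: 215 + 0.640 = 215.640 Mbps.
Capacity: 16 GiB = 137,439 Mb.
Recording time: 137,439 / 215.640 = 637.4 s ≈ 10.6 minutes.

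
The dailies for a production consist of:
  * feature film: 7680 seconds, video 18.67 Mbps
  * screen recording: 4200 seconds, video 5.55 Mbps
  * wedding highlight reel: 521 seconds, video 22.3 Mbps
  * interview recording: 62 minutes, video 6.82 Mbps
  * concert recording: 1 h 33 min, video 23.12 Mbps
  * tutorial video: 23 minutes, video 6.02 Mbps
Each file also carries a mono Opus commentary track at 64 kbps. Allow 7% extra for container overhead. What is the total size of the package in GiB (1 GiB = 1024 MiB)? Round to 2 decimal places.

42.66 GiB

Audio: 64 kbps = 0.064 Mbps.
feature film: 18.734 Mbps × 7680 s × 1.07 = 153948.5 Mb
screen recording: 5.614 Mbps × 4200 s × 1.07 = 25229.3 Mb
wedding highlight reel: 22.364 Mbps × 521 s × 1.07 = 12467.3 Mb
interview recording: 6.884 Mbps × 3720 s × 1.07 = 27401.1 Mb
concert recording: 23.184 Mbps × 5580 s × 1.07 = 138422.4 Mb
tutorial video: 6.084 Mbps × 1380 s × 1.07 = 8983.6 Mb
Total: 366452.2 Mb = 45806.5 MB.
= 42.66 GiB.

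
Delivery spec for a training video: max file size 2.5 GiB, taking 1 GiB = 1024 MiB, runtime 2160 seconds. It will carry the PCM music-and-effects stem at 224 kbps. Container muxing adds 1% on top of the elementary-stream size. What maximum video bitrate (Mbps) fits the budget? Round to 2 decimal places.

9.62 Mbps

Budget: 2.5 GiB = 21474.8 Mb.
Stream payload after overhead: 21474.8 / 1.01 = 21262.2 Mb.
Total bitrate budget: 21262.2 Mb / 2160 s = 9.844 Mbps.
Audio: 224 kbps = 0.224 Mbps.
Video: 9.844 − 0.224 = 9.620 Mbps.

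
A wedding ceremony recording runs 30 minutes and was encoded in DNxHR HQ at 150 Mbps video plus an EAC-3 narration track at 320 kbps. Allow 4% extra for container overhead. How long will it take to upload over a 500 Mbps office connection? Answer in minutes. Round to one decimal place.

9.4 minutes

30 min = 1800 s
Audio: 320 kbps = 0.320 Mbps.
Total bitrate: 150.320 Mbps.
File: 150.320 Mbps × 1800 s = 270576.0 Mb.
With 4% container overhead: ×1.04. → 281399.0 Mb.
At 500 Mbps: 281399.0 / 500 = 562.8 s ≈ 9.38 minutes.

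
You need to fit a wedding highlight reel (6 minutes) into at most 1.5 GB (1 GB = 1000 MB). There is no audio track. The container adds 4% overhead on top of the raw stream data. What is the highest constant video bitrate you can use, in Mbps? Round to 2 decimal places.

32.05 Mbps

Budget: 1.5 GB = 12000.0 Mb.
Stream payload after overhead: 12000.0 / 1.04 = 11538.5 Mb.
6 min = 360 s
Total bitrate budget: 11538.5 Mb / 360 s = 32.051 Mbps.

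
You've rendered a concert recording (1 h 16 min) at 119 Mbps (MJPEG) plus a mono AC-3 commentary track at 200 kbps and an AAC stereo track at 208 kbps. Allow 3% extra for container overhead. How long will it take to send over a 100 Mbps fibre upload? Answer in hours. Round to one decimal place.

1.6 hours

1 h 16 min = 76 min = 4560 s
Audio total: 200 + 208 = 408 kbps = 0.408 Mbps.
Total bitrate: 119.408 Mbps.
File: 119.408 Mbps × 4560 s = 544500.5 Mb.
With 3% container overhead: ×1.03. → 560835.5 Mb.
At 100 Mbps: 560835.5 / 100 = 5608.4 s ≈ 1.56 hours.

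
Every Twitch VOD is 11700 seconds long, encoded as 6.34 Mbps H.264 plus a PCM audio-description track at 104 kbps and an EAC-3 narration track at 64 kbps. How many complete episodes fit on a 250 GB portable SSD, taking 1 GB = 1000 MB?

Audio total: 104 + 64 = 168 kbps = 0.168 Mbps.
Total bitrate: 6.508 Mbps.
Per item: 6.508 Mbps × 11700 s = 76,144 Mb = 9,518 MB.
Capacity: 250 GB = 2,000,000 Mb; 26.27 items → 26 complete.

26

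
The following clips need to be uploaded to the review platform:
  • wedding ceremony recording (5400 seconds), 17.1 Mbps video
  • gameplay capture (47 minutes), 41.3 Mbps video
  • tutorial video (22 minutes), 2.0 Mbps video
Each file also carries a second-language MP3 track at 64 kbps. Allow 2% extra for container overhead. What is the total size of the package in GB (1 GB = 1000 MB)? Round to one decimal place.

27.0 GB

Audio: 64 kbps = 0.064 Mbps.
wedding ceremony recording: 17.164 Mbps × 5400 s × 1.02 = 94539.3 Mb
gameplay capture: 41.364 Mbps × 2820 s × 1.02 = 118979.4 Mb
tutorial video: 2.064 Mbps × 1320 s × 1.02 = 2779.0 Mb
Total: 216297.7 Mb = 27037.2 MB.
= 27.04 GB.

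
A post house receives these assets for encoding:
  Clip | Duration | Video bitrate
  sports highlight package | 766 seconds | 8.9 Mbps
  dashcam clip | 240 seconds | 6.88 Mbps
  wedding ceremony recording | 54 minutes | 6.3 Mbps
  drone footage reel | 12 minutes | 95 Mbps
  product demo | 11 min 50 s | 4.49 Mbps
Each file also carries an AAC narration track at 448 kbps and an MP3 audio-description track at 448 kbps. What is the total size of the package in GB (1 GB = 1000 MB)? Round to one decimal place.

13.2 GB

Audio total: 448 + 448 = 896 kbps = 0.896 Mbps.
sports highlight package: 9.796 Mbps × 766 s = 7503.7 Mb
dashcam clip: 7.776 Mbps × 240 s = 1866.2 Mb
wedding ceremony recording: 7.196 Mbps × 3240 s = 23315.0 Mb
drone footage reel: 95.896 Mbps × 720 s = 69045.1 Mb
product demo: 5.386 Mbps × 710 s = 3824.1 Mb
Total: 105554.2 Mb = 13194.3 MB.
= 13.19 GB.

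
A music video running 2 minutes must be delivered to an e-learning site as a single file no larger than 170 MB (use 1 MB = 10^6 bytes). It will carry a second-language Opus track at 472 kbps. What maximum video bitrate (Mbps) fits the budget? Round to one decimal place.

10.9 Mbps

Budget: 170 MB = 1360.0 Mb.
2 min = 120 s
Total bitrate budget: 1360.0 Mb / 120 s = 11.333 Mbps.
Audio: 472 kbps = 0.472 Mbps.
Video: 11.333 − 0.472 = 10.861 Mbps.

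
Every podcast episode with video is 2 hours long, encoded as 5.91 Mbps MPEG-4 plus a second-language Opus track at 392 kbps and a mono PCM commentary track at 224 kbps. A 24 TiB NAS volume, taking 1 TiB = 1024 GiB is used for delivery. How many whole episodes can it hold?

4492

2 h = 7200 s
Audio total: 392 + 224 = 616 kbps = 0.616 Mbps.
Total bitrate: 6.526 Mbps.
Per item: 6.526 Mbps × 7200 s = 46,987 Mb = 5,873 MB.
Capacity: 24 TiB = 211,106,233 Mb; 4492.85 items → 4492 complete.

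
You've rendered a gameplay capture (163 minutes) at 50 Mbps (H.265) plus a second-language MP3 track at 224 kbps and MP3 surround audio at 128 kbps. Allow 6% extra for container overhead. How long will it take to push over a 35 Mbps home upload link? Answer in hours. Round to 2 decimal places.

4.14 hours

163 min = 9780 s
Audio total: 224 + 128 = 352 kbps = 0.352 Mbps.
Total bitrate: 50.352 Mbps.
File: 50.352 Mbps × 9780 s = 492442.6 Mb.
With 6% container overhead: ×1.06. → 521989.1 Mb.
At 35 Mbps: 521989.1 / 35 = 14914.0 s ≈ 4.14 hours.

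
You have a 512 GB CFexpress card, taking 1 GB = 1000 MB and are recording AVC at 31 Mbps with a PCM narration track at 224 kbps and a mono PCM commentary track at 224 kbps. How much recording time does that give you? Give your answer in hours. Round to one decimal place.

Audio total: 224 + 224 = 448 kbps = 0.448 Mbps.
Total bitrate: 31 + 0.448 = 31.448 Mbps.
Capacity: 512 GB = 4,096,000 Mb.
Recording time: 4,096,000 / 31.448 = 130,247 s ≈ 36.2 hours.

36.2 hours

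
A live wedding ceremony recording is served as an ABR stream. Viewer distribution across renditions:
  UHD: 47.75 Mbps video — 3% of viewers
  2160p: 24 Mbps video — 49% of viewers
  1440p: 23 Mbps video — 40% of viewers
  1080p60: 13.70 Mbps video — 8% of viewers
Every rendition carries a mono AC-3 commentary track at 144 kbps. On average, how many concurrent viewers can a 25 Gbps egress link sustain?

1057

Audio: 144 kbps = 0.144 Mbps.
Average per-viewer bitrate: 0.03×47.894 + 0.49×24.144 + 0.40×23.144 + 0.08×13.844 = 23.633 Mbps.
25 Gbps = 25,000 Mbps; 25,000 / 23.633 = 1057.87 → 1057.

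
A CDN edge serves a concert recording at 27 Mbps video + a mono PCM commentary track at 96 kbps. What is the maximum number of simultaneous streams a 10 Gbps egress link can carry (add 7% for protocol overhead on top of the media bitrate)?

Audio: 96 kbps = 0.096 Mbps.
Per-viewer media rate: 27.096 Mbps.
On the wire with 7% overhead: 28.993 Mbps.
10 Gbps = 10,000 Mbps; 10,000 / 28.993 = 344.91 → 344 viewers.

344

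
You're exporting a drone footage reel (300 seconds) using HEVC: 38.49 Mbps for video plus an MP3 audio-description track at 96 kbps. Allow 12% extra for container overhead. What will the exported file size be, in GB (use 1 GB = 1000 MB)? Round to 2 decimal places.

Audio: 96 kbps = 0.096 Mbps.
Total bitrate: 38.49 + 0.096 = 38.586 Mbps.
Stream data: 38.586 Mbps × 300 s = 11575.8 Mb.
With 12% container overhead: ×1.12.
12,965 Mb ÷ 8 = 1,621 MB → 1.621 GB.

1.62 GB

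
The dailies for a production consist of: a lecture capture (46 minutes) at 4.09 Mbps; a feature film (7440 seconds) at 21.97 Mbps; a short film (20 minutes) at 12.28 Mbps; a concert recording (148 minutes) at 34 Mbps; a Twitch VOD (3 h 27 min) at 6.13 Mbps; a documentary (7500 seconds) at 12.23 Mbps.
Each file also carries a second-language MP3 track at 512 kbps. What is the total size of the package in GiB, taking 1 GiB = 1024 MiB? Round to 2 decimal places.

Audio: 512 kbps = 0.512 Mbps.
lecture capture: 4.602 Mbps × 2760 s = 12701.5 Mb
feature film: 22.482 Mbps × 7440 s = 167266.1 Mb
short film: 12.792 Mbps × 1200 s = 15350.4 Mb
concert recording: 34.512 Mbps × 8880 s = 306466.6 Mb
Twitch VOD: 6.642 Mbps × 12420 s = 82493.6 Mb
documentary: 12.742 Mbps × 7500 s = 95565.0 Mb
Total: 679843.2 Mb = 84980.4 MB.
= 79.14 GiB.

79.14 GiB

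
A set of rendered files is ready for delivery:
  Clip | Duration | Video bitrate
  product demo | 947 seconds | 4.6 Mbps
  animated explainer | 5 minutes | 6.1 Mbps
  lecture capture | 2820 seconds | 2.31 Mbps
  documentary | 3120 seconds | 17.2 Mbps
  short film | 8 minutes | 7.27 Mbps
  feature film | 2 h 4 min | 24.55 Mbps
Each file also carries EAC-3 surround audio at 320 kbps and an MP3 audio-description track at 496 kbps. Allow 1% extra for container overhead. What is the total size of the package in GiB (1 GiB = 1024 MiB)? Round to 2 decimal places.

31.14 GiB

Audio total: 320 + 496 = 816 kbps = 0.816 Mbps.
product demo: 5.416 Mbps × 947 s × 1.01 = 5180.2 Mb
animated explainer: 6.916 Mbps × 300 s × 1.01 = 2095.5 Mb
lecture capture: 3.126 Mbps × 2820 s × 1.01 = 8903.5 Mb
documentary: 18.016 Mbps × 3120 s × 1.01 = 56772.0 Mb
short film: 8.086 Mbps × 480 s × 1.01 = 3920.1 Mb
feature film: 25.366 Mbps × 7440 s × 1.01 = 190610.3 Mb
Total: 267481.6 Mb = 33435.2 MB.
= 31.14 GiB.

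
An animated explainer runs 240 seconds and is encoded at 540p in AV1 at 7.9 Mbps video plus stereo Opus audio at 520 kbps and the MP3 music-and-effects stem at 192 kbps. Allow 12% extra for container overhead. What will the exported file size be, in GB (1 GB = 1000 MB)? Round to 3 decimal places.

Audio total: 520 + 192 = 712 kbps = 0.712 Mbps.
Total bitrate: 7.9 + 0.712 = 8.612 Mbps.
Stream data: 8.612 Mbps × 240 s = 2066.9 Mb.
With 12% container overhead: ×1.12.
2,315 Mb ÷ 8 = 289.4 MB → 0.2894 GB.

0.289 GB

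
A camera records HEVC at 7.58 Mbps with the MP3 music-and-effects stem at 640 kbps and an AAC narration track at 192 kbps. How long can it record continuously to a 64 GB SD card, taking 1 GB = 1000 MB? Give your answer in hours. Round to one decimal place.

16.9 hours

Audio total: 640 + 192 = 832 kbps = 0.832 Mbps.
Total bitrate: 7.58 + 0.832 = 8.412 Mbps.
Capacity: 64 GB = 512,000 Mb.
Recording time: 512,000 / 8.412 = 60,865 s ≈ 16.9 hours.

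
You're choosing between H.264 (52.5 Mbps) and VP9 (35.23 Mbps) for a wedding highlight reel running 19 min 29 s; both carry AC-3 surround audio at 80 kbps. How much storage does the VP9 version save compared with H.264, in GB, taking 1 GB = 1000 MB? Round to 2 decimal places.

2.52 GB

19 min 29 s = 1169 s
Audio: 80 kbps = 0.080 Mbps.
H.264: 52.580 Mbps × 1169 s = 61466.0 Mb = 7.683 GB.
VP9: 35.310 Mbps × 1169 s = 41277.4 Mb = 5.160 GB.
Saving: 7.683 − 5.160 = 2.524 GB.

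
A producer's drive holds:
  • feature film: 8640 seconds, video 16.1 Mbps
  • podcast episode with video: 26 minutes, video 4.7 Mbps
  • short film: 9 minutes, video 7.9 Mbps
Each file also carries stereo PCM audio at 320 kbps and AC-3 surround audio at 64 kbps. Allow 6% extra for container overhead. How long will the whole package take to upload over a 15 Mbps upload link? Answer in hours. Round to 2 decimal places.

Audio total: 320 + 64 = 384 kbps = 0.384 Mbps.
feature film: 16.484 Mbps × 8640 s × 1.06 = 150967.1 Mb
podcast episode with video: 5.084 Mbps × 1560 s × 1.06 = 8406.9 Mb
short film: 8.284 Mbps × 540 s × 1.06 = 4741.8 Mb
Total: 164115.7 Mb = 20514.5 MB.
At 15 Mbps: 164115.7 / 15 = 10941 s ≈ 3.04 hours.

3.04 hours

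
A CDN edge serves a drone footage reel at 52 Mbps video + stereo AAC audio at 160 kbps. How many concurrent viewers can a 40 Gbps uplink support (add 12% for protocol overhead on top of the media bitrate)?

684

Audio: 160 kbps = 0.160 Mbps.
Per-viewer media rate: 52.160 Mbps.
On the wire with 12% overhead: 58.419 Mbps.
40 Gbps = 40,000 Mbps; 40,000 / 58.419 = 684.71 → 684 viewers.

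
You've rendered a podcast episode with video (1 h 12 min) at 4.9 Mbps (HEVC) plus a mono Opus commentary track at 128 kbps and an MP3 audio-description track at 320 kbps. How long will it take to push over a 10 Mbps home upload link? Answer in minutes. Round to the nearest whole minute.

39 minutes

1 h 12 min = 72 min = 4320 s
Audio total: 128 + 320 = 448 kbps = 0.448 Mbps.
Total bitrate: 5.348 Mbps.
File: 5.348 Mbps × 4320 s = 23103.4 Mb.
At 10 Mbps: 23103.4 / 10 = 2310.3 s ≈ 38.5 minutes.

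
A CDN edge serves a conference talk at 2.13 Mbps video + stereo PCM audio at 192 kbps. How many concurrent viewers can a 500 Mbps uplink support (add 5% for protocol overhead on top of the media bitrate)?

Audio: 192 kbps = 0.192 Mbps.
Per-viewer media rate: 2.322 Mbps.
On the wire with 5% overhead: 2.438 Mbps.
500 Mbps = 500.0 Mbps; 500.0 / 2.438 = 205.08 → 205 viewers.

205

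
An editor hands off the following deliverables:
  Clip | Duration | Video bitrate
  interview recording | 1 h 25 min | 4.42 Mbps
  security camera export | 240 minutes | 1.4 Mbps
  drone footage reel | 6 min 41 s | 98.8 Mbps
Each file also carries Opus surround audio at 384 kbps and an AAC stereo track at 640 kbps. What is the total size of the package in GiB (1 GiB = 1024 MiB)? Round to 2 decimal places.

11.96 GiB

Audio total: 384 + 640 = 1024 kbps = 1.024 Mbps.
interview recording: 5.444 Mbps × 5100 s = 27764.4 Mb
security camera export: 2.424 Mbps × 14400 s = 34905.6 Mb
drone footage reel: 99.824 Mbps × 401 s = 40029.4 Mb
Total: 102699.4 Mb = 12837.4 MB.
= 11.96 GiB.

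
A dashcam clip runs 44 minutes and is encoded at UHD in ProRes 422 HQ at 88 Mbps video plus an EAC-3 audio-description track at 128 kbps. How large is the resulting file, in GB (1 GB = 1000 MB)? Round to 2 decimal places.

44 min = 2640 s
Audio: 128 kbps = 0.128 Mbps.
Total bitrate: 88 + 0.128 = 88.128 Mbps.
Stream data: 88.128 Mbps × 2640 s = 232657.9 Mb.
232,658 Mb ÷ 8 = 29,082 MB → 29.08 GB.

29.08 GB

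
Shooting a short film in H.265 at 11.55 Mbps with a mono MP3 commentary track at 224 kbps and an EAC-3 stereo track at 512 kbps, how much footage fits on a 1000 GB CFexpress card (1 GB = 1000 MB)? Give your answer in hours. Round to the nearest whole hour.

181 hours

Audio total: 224 + 512 = 736 kbps = 0.736 Mbps.
Total bitrate: 11.55 + 0.736 = 12.286 Mbps.
Capacity: 1000 GB = 8,000,000 Mb.
Recording time: 8,000,000 / 12.286 = 651,148 s ≈ 181 hours.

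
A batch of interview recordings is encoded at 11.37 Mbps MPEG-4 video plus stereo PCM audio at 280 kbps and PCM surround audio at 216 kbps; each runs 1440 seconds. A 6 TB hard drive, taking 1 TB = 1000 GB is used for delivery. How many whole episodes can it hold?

2809

Audio total: 280 + 216 = 496 kbps = 0.496 Mbps.
Total bitrate: 11.866 Mbps.
Per item: 11.866 Mbps × 1440 s = 17,087 Mb = 2,136 MB.
Capacity: 6 TB = 48,000,000 Mb; 2809.15 items → 2809 complete.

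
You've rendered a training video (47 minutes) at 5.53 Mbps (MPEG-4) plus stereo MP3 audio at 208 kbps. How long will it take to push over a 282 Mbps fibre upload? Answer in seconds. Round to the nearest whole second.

57 seconds

47 min = 2820 s
Audio: 208 kbps = 0.208 Mbps.
Total bitrate: 5.738 Mbps.
File: 5.738 Mbps × 2820 s = 16181.2 Mb.
At 282 Mbps: 16181.2 / 282 = 57.4 s ≈ 57.4 seconds.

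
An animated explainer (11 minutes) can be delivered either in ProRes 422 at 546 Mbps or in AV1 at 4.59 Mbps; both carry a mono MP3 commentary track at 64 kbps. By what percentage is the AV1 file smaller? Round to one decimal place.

11 min = 660 s
Audio: 64 kbps = 0.064 Mbps.
ProRes 422: 546.064 Mbps × 660 s = 360402.2 Mb = 41.956 GiB.
AV1: 4.654 Mbps × 660 s = 3071.6 Mb = 0.358 GiB.
Reduction: (1 − 0.358/41.956) × 100 = 99.15%.

99.1%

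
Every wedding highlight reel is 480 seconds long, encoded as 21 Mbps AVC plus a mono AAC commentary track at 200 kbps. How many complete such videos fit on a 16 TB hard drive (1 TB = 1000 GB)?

Audio: 200 kbps = 0.200 Mbps.
Total bitrate: 21.200 Mbps.
Per item: 21.200 Mbps × 480 s = 10,176 Mb = 1,272 MB.
Capacity: 16 TB = 128,000,000 Mb; 12578.62 items → 12578 complete.

12578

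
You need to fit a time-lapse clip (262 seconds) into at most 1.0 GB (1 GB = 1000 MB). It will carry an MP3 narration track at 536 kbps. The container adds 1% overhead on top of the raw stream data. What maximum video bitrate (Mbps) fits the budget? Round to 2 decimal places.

Budget: 1.0 GB = 8000.0 Mb.
Stream payload after overhead: 8000.0 / 1.01 = 7920.8 Mb.
Total bitrate budget: 7920.8 Mb / 262 s = 30.232 Mbps.
Audio: 536 kbps = 0.536 Mbps.
Video: 30.232 − 0.536 = 29.696 Mbps.

29.70 Mbps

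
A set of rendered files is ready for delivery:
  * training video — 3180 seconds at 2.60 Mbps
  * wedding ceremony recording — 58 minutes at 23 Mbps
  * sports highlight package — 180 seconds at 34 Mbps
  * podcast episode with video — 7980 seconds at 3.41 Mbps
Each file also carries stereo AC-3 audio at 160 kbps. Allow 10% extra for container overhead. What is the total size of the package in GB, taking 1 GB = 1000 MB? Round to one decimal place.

Audio: 160 kbps = 0.160 Mbps.
training video: 2.760 Mbps × 3180 s × 1.10 = 9654.5 Mb
wedding ceremony recording: 23.160 Mbps × 3480 s × 1.10 = 88656.5 Mb
sports highlight package: 34.160 Mbps × 180 s × 1.10 = 6763.7 Mb
podcast episode with video: 3.570 Mbps × 7980 s × 1.10 = 31337.5 Mb
Total: 136412.1 Mb = 17051.5 MB.
= 17.05 GB.

17.1 GB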